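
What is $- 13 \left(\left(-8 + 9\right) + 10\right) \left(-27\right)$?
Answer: $3861$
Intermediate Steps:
$- 13 \left(\left(-8 + 9\right) + 10\right) \left(-27\right) = - 13 \left(1 + 10\right) \left(-27\right) = \left(-13\right) 11 \left(-27\right) = \left(-143\right) \left(-27\right) = 3861$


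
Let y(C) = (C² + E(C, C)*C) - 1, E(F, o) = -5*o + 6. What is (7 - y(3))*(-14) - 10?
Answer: -374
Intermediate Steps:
E(F, o) = 6 - 5*o
y(C) = -1 + C² + C*(6 - 5*C) (y(C) = (C² + (6 - 5*C)*C) - 1 = (C² + C*(6 - 5*C)) - 1 = -1 + C² + C*(6 - 5*C))
(7 - y(3))*(-14) - 10 = (7 - (-1 - 4*3² + 6*3))*(-14) - 10 = (7 - (-1 - 4*9 + 18))*(-14) - 10 = (7 - (-1 - 36 + 18))*(-14) - 10 = (7 - 1*(-19))*(-14) - 10 = (7 + 19)*(-14) - 10 = 26*(-14) - 10 = -364 - 10 = -374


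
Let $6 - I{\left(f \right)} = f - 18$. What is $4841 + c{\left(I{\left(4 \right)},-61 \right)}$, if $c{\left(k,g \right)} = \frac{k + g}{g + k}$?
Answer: $4842$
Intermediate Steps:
$I{\left(f \right)} = 24 - f$ ($I{\left(f \right)} = 6 - \left(f - 18\right) = 6 - \left(-18 + f\right) = 24 - f$)
$c{\left(k,g \right)} = 1$ ($c{\left(k,g \right)} = \frac{g + k}{g + k} = 1$)
$4841 + c{\left(I{\left(4 \right)},-61 \right)} = 4841 + 1 = 4842$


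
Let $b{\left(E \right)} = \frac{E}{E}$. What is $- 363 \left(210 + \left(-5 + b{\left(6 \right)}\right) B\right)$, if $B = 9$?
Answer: $-63162$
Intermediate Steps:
$b{\left(E \right)} = 1$
$- 363 \left(210 + \left(-5 + b{\left(6 \right)}\right) B\right) = - 363 \left(210 + \left(-5 + 1\right) 9\right) = - 363 \left(210 - 36\right) = \left(-363\right) 174 = -63162$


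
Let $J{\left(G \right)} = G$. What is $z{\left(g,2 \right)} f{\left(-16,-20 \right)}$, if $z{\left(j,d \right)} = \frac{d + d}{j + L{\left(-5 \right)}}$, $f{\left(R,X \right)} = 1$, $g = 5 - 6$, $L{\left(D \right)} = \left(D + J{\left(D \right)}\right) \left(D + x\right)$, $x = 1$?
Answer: $\frac{4}{39} \approx 0.10256$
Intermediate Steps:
$L{\left(D \right)} = 2 D \left(1 + D\right)$ ($L{\left(D \right)} = \left(D + D\right) \left(D + 1\right) = 2 D \left(1 + D\right)$)
$g = -1$ ($g = 5 - 6 = -1$)
$z{\left(j,d \right)} = \frac{2 d}{40 + j}$ ($z{\left(j,d \right)} = \frac{d + d}{j + 2 \left(-5\right) \left(1 - 5\right)} = \frac{2 d}{j + 2 \left(-5\right) \left(-4\right)} = \frac{2 d}{j + 40} = \frac{2 d}{40 + j}$)
$z{\left(g,2 \right)} f{\left(-16,-20 \right)} = 2 \cdot 2 \frac{1}{40 - 1} \cdot 1 = 2 \cdot 2 \cdot \frac{1}{39} \cdot 1 = \frac{4}{39} \cdot 1 = \frac{4}{39}$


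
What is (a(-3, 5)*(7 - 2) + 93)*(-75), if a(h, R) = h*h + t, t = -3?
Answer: -9225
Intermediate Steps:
a(h, R) = -3 + h² (a(h, R) = h*h - 3 = h² - 3 = -3 + h²)
(a(-3, 5)*(7 - 2) + 93)*(-75) = ((-3 + (-3)²)*(7 - 2) + 93)*(-75) = ((-3 + 9)*5 + 93)*(-75) = (6*5 + 93)*(-75) = (30 + 93)*(-75) = 123*(-75) = -9225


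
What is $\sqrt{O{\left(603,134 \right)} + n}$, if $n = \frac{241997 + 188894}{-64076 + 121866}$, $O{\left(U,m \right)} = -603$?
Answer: $\frac{i \sqrt{1988928321410}}{57790} \approx 24.404 i$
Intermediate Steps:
$n = \frac{430891}{57790} \approx 7.4562$
$\sqrt{O{\left(603,134 \right)} + n} = \sqrt{-603 + \frac{430891}{57790}} = \sqrt{- \frac{34416479}{57790}} = \frac{i \sqrt{1988928321410}}{57790}$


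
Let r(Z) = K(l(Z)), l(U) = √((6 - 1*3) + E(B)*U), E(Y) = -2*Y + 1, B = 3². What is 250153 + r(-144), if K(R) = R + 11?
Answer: 250164 + √2451 ≈ 2.5021e+5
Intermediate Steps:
B = 9
E(Y) = 1 - 2*Y
l(U) = √(3 - 17*U) (l(U) = √((6 - 1*3) + (1 - 2*9)*U) = √((6 - 3) + (1 - 18)*U) = √(3 - 17*U))
K(R) = 11 + R
r(Z) = 11 + √(3 - 17*Z)
250153 + r(-144) = 250153 + (11 + √(3 - 17*(-144))) = 250153 + (11 + √(3 + 2448)) = 250153 + (11 + √2451) = 250164 + √2451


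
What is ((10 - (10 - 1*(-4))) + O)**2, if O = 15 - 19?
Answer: 64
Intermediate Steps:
O = -4
((10 - (10 - 1*(-4))) + O)**2 = ((10 - (10 - 1*(-4))) - 4)**2 = ((10 - (10 + 4)) - 4)**2 = ((10 - 1*14) - 4)**2 = ((10 - 14) - 4)**2 = (-4 - 4)**2 = (-8)**2 = 64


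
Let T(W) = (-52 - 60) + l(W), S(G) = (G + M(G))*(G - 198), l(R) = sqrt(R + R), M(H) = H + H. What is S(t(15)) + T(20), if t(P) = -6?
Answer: 3560 + 2*sqrt(10) ≈ 3566.3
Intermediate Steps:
M(H) = 2*H
l(R) = sqrt(2)*sqrt(R) (l(R) = sqrt(2*R) = sqrt(2)*sqrt(R))
S(G) = 3*G*(-198 + G) (S(G) = (G + 2*G)*(G - 198) = (3*G)*(-198 + G) = 3*G*(-198 + G))
T(W) = -112 + sqrt(2)*sqrt(W) (T(W) = (-52 - 60) + sqrt(2)*sqrt(W) = -112 + sqrt(2)*sqrt(W))
S(t(15)) + T(20) = 3*(-6)*(-198 - 6) + (-112 + sqrt(2)*sqrt(20)) = 3*(-6)*(-204) + (-112 + sqrt(2)*(2*sqrt(5))) = 3672 + (-112 + 2*sqrt(10)) = 3560 + 2*sqrt(10)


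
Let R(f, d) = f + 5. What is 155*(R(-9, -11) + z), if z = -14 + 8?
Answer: -1550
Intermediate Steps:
R(f, d) = 5 + f
z = -6
155*(R(-9, -11) + z) = 155*((5 - 9) - 6) = 155*(-4 - 6) = 155*(-10) = -1550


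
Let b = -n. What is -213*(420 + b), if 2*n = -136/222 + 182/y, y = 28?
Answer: -13147283/148 ≈ -88833.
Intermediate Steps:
n = 1307/444 (n = (-136/222 + 182/28)/2 = (-136*1/222 + 182*(1/28))/2 = (-68/111 + 13/2)/2 = (½)*(1307/222) = 1307/444 ≈ 2.9437)
b = -1307/444 (b = -1*1307/444 = -1307/444 ≈ -2.9437)
-213*(420 + b) = -213*(420 - 1307/444) = -213*185173/444 = -13147283/148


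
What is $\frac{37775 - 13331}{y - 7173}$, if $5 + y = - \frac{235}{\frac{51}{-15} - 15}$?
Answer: $- \frac{2248848}{659201} \approx -3.4115$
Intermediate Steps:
$y = \frac{715}{92}$ ($y = -5 - \frac{235}{\frac{51}{-15} - 15} = -5 - \frac{235}{51 \left(- \frac{1}{15}\right) - 15} = -5 - \frac{235}{- \frac{17}{5} - 15} = -5 - \frac{235}{- \frac{92}{5}} = -5 - - \frac{1175}{92} = -5 + \frac{1175}{92} = \frac{715}{92} \approx 7.7717$)
$\frac{37775 - 13331}{y - 7173} = \frac{37775 - 13331}{\frac{715}{92} - 7173} = \frac{24444}{- \frac{659201}{92}} = 24444 \left(- \frac{92}{659201}\right) = - \frac{2248848}{659201}$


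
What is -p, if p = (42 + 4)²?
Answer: -2116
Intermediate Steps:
p = 2116 (p = 46² = 2116)
-p = -1*2116 = -2116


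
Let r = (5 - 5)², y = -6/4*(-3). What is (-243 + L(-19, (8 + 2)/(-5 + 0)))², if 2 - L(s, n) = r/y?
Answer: 58081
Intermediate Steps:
y = 9/2 (y = -6/4*(-3) = -1*3/2*(-3) = -3/2*(-3) = 9/2 ≈ 4.5000)
r = 0 (r = 0² = 0)
L(s, n) = 2 (L(s, n) = 2 - 0/9/2 = 2 - 0*2/9 = 2 - 1*0 = 2 + 0 = 2)
(-243 + L(-19, (8 + 2)/(-5 + 0)))² = (-243 + 2)² = (-241)² = 58081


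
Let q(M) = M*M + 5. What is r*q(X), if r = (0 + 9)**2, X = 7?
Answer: 4374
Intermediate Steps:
q(M) = 5 + M**2 (q(M) = M**2 + 5 = 5 + M**2)
r = 81 (r = 9**2 = 81)
r*q(X) = 81*(5 + 7**2) = 81*(5 + 49) = 81*54 = 4374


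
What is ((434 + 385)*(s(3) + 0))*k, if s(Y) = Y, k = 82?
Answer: 201474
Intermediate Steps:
((434 + 385)*(s(3) + 0))*k = ((434 + 385)*(3 + 0))*82 = (819*3)*82 = 2457*82 = 201474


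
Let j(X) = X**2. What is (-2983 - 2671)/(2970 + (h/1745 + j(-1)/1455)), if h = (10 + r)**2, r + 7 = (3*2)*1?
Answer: -287107293/150817507 ≈ -1.9037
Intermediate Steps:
r = -1 (r = -7 + (3*2)*1 = -7 + 6*1 = -7 + 6 = -1)
h = 81 (h = (10 - 1)**2 = 9**2 = 81)
(-2983 - 2671)/(2970 + (h/1745 + j(-1)/1455)) = (-2983 - 2671)/(2970 + (81/1745 + (-1)**2/1455)) = -5654/(2970 + (81*(1/1745) + 1*(1/1455))) = -5654/(2970 + (81/1745 + 1/1455)) = -5654/(2970 + 4784/101559) = -5654/301635014/101559 = -5654*101559/301635014 = -287107293/150817507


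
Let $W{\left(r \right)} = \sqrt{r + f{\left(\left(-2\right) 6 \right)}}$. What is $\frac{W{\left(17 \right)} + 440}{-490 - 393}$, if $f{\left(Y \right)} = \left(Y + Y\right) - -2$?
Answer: $- \frac{440}{883} - \frac{i \sqrt{5}}{883} \approx -0.4983 - 0.0025324 i$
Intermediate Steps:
$f{\left(Y \right)} = 2 + 2 Y$ ($f{\left(Y \right)} = 2 Y + 2 = 2 + 2 Y$)
$W{\left(r \right)} = \sqrt{-22 + r}$ ($W{\left(r \right)} = \sqrt{r + \left(2 + 2 \left(\left(-2\right) 6\right)\right)} = \sqrt{r + \left(2 + 2 \left(-12\right)\right)} = \sqrt{r + \left(2 - 24\right)} = \sqrt{r - 22} = \sqrt{-22 + r}$)
$\frac{W{\left(17 \right)} + 440}{-490 - 393} = \frac{\sqrt{-22 + 17} + 440}{-490 - 393} = \frac{\sqrt{-5} + 440}{-883} = \left(i \sqrt{5} + 440\right) \left(- \frac{1}{883}\right) = \left(440 + i \sqrt{5}\right) \left(- \frac{1}{883}\right) = - \frac{440}{883} - \frac{i \sqrt{5}}{883}$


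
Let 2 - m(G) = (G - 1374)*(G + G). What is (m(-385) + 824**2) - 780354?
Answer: -1455806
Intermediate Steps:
m(G) = 2 - 2*G*(-1374 + G) (m(G) = 2 - (G - 1374)*(G + G) = 2 - (-1374 + G)*2*G = 2 - 2*G*(-1374 + G))
(m(-385) + 824**2) - 780354 = ((2 - 2*(-385)**2 + 2748*(-385)) + 824**2) - 780354 = ((2 - 2*148225 - 1057980) + 678976) - 780354 = ((2 - 296450 - 1057980) + 678976) - 780354 = (-1354428 + 678976) - 780354 = -675452 - 780354 = -1455806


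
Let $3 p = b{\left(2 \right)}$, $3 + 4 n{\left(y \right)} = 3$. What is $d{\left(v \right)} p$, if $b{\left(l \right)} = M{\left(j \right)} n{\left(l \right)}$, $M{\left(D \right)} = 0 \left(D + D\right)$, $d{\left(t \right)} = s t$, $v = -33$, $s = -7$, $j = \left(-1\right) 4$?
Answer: $0$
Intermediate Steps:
$n{\left(y \right)} = 0$ ($n{\left(y \right)} = - \frac{3}{4} + \frac{1}{4} \cdot 3 = - \frac{3}{4} + \frac{3}{4} = 0$)
$j = -4$
$d{\left(t \right)} = - 7 t$
$M{\left(D \right)} = 0$ ($M{\left(D \right)} = 0 \cdot 2 D = 0$)
$b{\left(l \right)} = 0$ ($b{\left(l \right)} = 0 \cdot 0 = 0$)
$p = 0$ ($p = \frac{1}{3} \cdot 0 = 0$)
$d{\left(v \right)} p = \left(-7\right) \left(-33\right) 0 = 231 \cdot 0 = 0$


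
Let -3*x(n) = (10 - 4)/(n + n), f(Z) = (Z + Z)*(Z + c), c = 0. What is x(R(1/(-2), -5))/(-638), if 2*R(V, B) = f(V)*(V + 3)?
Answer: 4/1595 ≈ 0.0025078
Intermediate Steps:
f(Z) = 2*Z² (f(Z) = (Z + Z)*(Z + 0) = (2*Z)*Z = 2*Z²)
R(V, B) = V²*(3 + V) (R(V, B) = ((2*V²)*(V + 3))/2 = ((2*V²)*(3 + V))/2 = (2*V²*(3 + V))/2 = V²*(3 + V))
x(n) = -1/n (x(n) = -(10 - 4)/(3*(n + n)) = -2/(2*n) = -2*1/(2*n) = -1/n)
x(R(1/(-2), -5))/(-638) = -1/((1/(-2))²*(3 + 1/(-2)))/(-638) = -1/((-½)²*(3 - ½))*(-1/638) = -1/((¼)*(5/2))*(-1/638) = -1/5/8*(-1/638) = -1*8/5*(-1/638) = -8/5*(-1/638) = 4/1595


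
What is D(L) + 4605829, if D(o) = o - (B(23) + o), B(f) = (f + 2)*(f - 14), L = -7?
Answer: 4605604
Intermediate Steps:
B(f) = (-14 + f)*(2 + f) (B(f) = (2 + f)*(-14 + f) = (-14 + f)*(2 + f))
D(o) = -225 (D(o) = o - ((-28 + 23² - 12*23) + o) = o - ((-28 + 529 - 276) + o) = o - (225 + o) = o + (-225 - o) = -225)
D(L) + 4605829 = -225 + 4605829 = 4605604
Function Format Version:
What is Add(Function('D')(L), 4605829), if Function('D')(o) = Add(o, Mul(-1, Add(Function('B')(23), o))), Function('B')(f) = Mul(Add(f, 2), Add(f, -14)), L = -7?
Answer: 4605604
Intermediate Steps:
Function('B')(f) = Mul(Add(-14, f), Add(2, f)) (Function('B')(f) = Mul(Add(2, f), Add(-14, f)) = Mul(Add(-14, f), Add(2, f)))
Function('D')(o) = -225 (Function('D')(o) = Add(o, Mul(-1, Add(Add(-28, Pow(23, 2), Mul(-12, 23)), o))) = Add(o, Mul(-1, Add(Add(-28, 529, -276), o))) = Add(o, Mul(-1, Add(225, o))) = Add(o, Add(-225, Mul(-1, o))) = -225)
Add(Function('D')(L), 4605829) = Add(-225, 4605829) = 4605604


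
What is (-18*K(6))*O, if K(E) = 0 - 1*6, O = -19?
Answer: -2052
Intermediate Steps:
K(E) = -6 (K(E) = 0 - 6 = -6)
(-18*K(6))*O = -18*(-6)*(-19) = 108*(-19) = -2052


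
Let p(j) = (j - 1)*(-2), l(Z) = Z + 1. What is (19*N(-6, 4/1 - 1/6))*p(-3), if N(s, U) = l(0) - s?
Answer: 1064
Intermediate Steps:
l(Z) = 1 + Z
p(j) = 2 - 2*j (p(j) = (-1 + j)*(-2) = 2 - 2*j)
N(s, U) = 1 - s (N(s, U) = (1 + 0) - s = 1 - s)
(19*N(-6, 4/1 - 1/6))*p(-3) = (19*(1 - 1*(-6)))*(2 - 2*(-3)) = (19*(1 + 6))*(2 + 6) = (19*7)*8 = 133*8 = 1064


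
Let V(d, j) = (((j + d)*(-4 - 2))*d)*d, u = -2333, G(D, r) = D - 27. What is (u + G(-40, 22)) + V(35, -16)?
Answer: -142050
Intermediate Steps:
G(D, r) = -27 + D
V(d, j) = d**2*(-6*d - 6*j) (V(d, j) = (((d + j)*(-6))*d)*d = ((-6*d - 6*j)*d)*d = (d*(-6*d - 6*j))*d = d**2*(-6*d - 6*j))
(u + G(-40, 22)) + V(35, -16) = (-2333 + (-27 - 40)) + 6*35**2*(-1*35 - 1*(-16)) = (-2333 - 67) + 6*1225*(-35 + 16) = -2400 + 6*1225*(-19) = -2400 - 139650 = -142050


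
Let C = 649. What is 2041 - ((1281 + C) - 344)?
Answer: 455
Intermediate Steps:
2041 - ((1281 + C) - 344) = 2041 - ((1281 + 649) - 344) = 2041 - (1930 - 344) = 2041 - 1*1586 = 2041 - 1586 = 455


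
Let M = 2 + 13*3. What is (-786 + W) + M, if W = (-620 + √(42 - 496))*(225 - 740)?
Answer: 318555 - 515*I*√454 ≈ 3.1856e+5 - 10973.0*I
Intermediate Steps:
W = 319300 - 515*I*√454 (W = (-620 + √(-454))*(-515) = (-620 + I*√454)*(-515) = 319300 - 515*I*√454 ≈ 3.193e+5 - 10973.0*I)
M = 41 (M = 2 + 39 = 41)
(-786 + W) + M = (-786 + (319300 - 515*I*√454)) + 41 = (318514 - 515*I*√454) + 41 = 318555 - 515*I*√454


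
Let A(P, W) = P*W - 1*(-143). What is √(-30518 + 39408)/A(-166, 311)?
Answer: -√8890/51483 ≈ -0.0018314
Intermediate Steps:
A(P, W) = 143 + P*W (A(P, W) = P*W + 143 = 143 + P*W)
√(-30518 + 39408)/A(-166, 311) = √(-30518 + 39408)/(143 - 166*311) = √8890/(143 - 51626) = √8890/(-51483) = √8890*(-1/51483) = -√8890/51483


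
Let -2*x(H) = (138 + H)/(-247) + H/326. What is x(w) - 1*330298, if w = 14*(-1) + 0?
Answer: -26596233615/80522 ≈ -3.3030e+5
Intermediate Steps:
w = -14 (w = -14 + 0 = -14)
x(H) = 69/247 + 79*H/161044 (x(H) = -((138 + H)/(-247) + H/326)/2 = -((138 + H)*(-1/247) + H*(1/326))/2 = -((-138/247 - H/247) + H/326)/2 = -(-138/247 - 79*H/80522)/2 = 69/247 + 79*H/161044)
x(w) - 1*330298 = (69/247 + (79/161044)*(-14)) - 1*330298 = (69/247 - 553/80522) - 330298 = 21941/80522 - 330298 = -26596233615/80522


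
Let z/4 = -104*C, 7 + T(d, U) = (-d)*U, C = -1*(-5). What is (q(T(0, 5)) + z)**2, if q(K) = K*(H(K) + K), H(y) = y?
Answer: 3928324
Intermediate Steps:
C = 5
T(d, U) = -7 - U*d (T(d, U) = -7 + (-d)*U = -7 - U*d)
q(K) = 2*K**2 (q(K) = K*(K + K) = K*(2*K) = 2*K**2)
z = -2080 (z = 4*(-104*5) = 4*(-520) = -2080)
(q(T(0, 5)) + z)**2 = (2*(-7 - 1*5*0)**2 - 2080)**2 = (2*(-7 + 0)**2 - 2080)**2 = (2*(-7)**2 - 2080)**2 = (2*49 - 2080)**2 = (98 - 2080)**2 = (-1982)**2 = 3928324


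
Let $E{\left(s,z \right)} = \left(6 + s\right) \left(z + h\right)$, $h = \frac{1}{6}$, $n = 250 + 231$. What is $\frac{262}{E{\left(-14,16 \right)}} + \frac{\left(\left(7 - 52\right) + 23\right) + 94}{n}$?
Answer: $- \frac{175065}{93314} \approx -1.8761$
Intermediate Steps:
$n = 481$
$h = \frac{1}{6} \approx 0.16667$
$E{\left(s,z \right)} = \left(6 + s\right) \left(\frac{1}{6} + z\right)$ ($E{\left(s,z \right)} = \left(6 + s\right) \left(z + \frac{1}{6}\right) = \left(6 + s\right) \left(\frac{1}{6} + z\right)$)
$\frac{262}{E{\left(-14,16 \right)}} + \frac{\left(\left(7 - 52\right) + 23\right) + 94}{n} = \frac{262}{1 + 6 \cdot 16 + \frac{1}{6} \left(-14\right) - 224} + \frac{\left(\left(7 - 52\right) + 23\right) + 94}{481} = \frac{262}{1 + 96 - \frac{7}{3} - 224} + \left(\left(-45 + 23\right) + 94\right) \frac{1}{481} = \frac{262}{- \frac{388}{3}} + \left(-22 + 94\right) \frac{1}{481} = 262 \left(- \frac{3}{388}\right) + 72 \cdot \frac{1}{481} = - \frac{393}{194} + \frac{72}{481} = - \frac{175065}{93314}$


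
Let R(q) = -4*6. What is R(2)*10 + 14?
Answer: -226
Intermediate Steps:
R(q) = -24
R(2)*10 + 14 = -24*10 + 14 = -240 + 14 = -226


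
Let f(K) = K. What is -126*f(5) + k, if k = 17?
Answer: -613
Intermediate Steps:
-126*f(5) + k = -126*5 + 17 = -630 + 17 = -613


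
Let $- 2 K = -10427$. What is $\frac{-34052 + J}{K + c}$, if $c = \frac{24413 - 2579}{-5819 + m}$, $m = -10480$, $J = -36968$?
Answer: $- \frac{51446888}{3775689} \approx -13.626$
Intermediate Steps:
$c = - \frac{2426}{1811}$ ($c = \frac{24413 - 2579}{-5819 - 10480} = \frac{21834}{-16299} = 21834 \left(- \frac{1}{16299}\right) = - \frac{2426}{1811} \approx -1.3396$)
$K = \frac{10427}{2}$ ($K = \left(- \frac{1}{2}\right) \left(-10427\right) = \frac{10427}{2} \approx 5213.5$)
$\frac{-34052 + J}{K + c} = \frac{-34052 - 36968}{\frac{10427}{2} - \frac{2426}{1811}} = - \frac{71020}{\frac{18878445}{3622}} = \left(-71020\right) \frac{3622}{18878445} = - \frac{51446888}{3775689}$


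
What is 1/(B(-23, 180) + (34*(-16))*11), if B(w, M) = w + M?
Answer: -1/5827 ≈ -0.00017161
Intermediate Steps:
B(w, M) = M + w
1/(B(-23, 180) + (34*(-16))*11) = 1/((180 - 23) + (34*(-16))*11) = 1/(157 - 544*11) = 1/(157 - 5984) = 1/(-5827) = -1/5827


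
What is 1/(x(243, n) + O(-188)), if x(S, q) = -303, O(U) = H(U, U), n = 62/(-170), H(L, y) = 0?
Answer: -1/303 ≈ -0.0033003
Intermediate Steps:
n = -31/85 (n = 62*(-1/170) = -31/85 ≈ -0.36471)
O(U) = 0
1/(x(243, n) + O(-188)) = 1/(-303 + 0) = 1/(-303) = -1/303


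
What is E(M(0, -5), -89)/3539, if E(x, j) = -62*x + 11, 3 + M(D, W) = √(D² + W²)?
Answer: -113/3539 ≈ -0.031930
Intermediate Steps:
M(D, W) = -3 + √(D² + W²)
E(x, j) = 11 - 62*x
E(M(0, -5), -89)/3539 = (11 - 62*(-3 + √(0² + (-5)²)))/3539 = (11 - 62*(-3 + √(0 + 25)))*(1/3539) = (11 - 62*(-3 + √25))*(1/3539) = (11 - 62*(-3 + 5))*(1/3539) = (11 - 62*2)*(1/3539) = (11 - 124)*(1/3539) = -113*1/3539 = -113/3539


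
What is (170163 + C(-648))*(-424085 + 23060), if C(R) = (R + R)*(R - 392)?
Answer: -608757153075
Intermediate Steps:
C(R) = 2*R*(-392 + R) (C(R) = (2*R)*(-392 + R) = 2*R*(-392 + R))
(170163 + C(-648))*(-424085 + 23060) = (170163 + 2*(-648)*(-392 - 648))*(-424085 + 23060) = (170163 + 2*(-648)*(-1040))*(-401025) = (170163 + 1347840)*(-401025) = 1518003*(-401025) = -608757153075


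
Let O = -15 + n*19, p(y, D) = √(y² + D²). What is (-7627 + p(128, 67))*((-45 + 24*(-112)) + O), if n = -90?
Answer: 34001166 - 4458*√20873 ≈ 3.3357e+7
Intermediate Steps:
p(y, D) = √(D² + y²)
O = -1725 (O = -15 - 90*19 = -15 - 1710 = -1725)
(-7627 + p(128, 67))*((-45 + 24*(-112)) + O) = (-7627 + √(67² + 128²))*((-45 + 24*(-112)) - 1725) = (-7627 + √(4489 + 16384))*((-45 - 2688) - 1725) = (-7627 + √20873)*(-2733 - 1725) = (-7627 + √20873)*(-4458) = 34001166 - 4458*√20873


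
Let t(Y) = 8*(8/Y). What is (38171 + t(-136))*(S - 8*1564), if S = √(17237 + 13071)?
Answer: -477589664 + 1297798*√7577/17 ≈ -4.7094e+8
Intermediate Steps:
t(Y) = 64/Y
S = 2*√7577 (S = √30308 = 2*√7577 ≈ 174.09)
(38171 + t(-136))*(S - 8*1564) = (38171 + 64/(-136))*(2*√7577 - 8*1564) = (38171 + 64*(-1/136))*(2*√7577 - 12512) = (38171 - 8/17)*(-12512 + 2*√7577) = 648899*(-12512 + 2*√7577)/17 = -477589664 + 1297798*√7577/17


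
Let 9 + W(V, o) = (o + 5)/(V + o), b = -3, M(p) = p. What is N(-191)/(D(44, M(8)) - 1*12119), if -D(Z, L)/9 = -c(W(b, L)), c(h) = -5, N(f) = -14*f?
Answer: -1337/6082 ≈ -0.21983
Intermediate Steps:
W(V, o) = -9 + (5 + o)/(V + o) (W(V, o) = -9 + (o + 5)/(V + o) = -9 + (5 + o)/(V + o))
D(Z, L) = -45 (D(Z, L) = -(-9)*(-5) = -9*5 = -45)
N(-191)/(D(44, M(8)) - 1*12119) = (-14*(-191))/(-45 - 1*12119) = 2674/(-45 - 12119) = 2674/(-12164) = 2674*(-1/12164) = -1337/6082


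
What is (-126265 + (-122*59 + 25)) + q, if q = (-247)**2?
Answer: -72429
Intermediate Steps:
q = 61009
(-126265 + (-122*59 + 25)) + q = (-126265 + (-122*59 + 25)) + 61009 = (-126265 + (-7198 + 25)) + 61009 = (-126265 - 7173) + 61009 = -133438 + 61009 = -72429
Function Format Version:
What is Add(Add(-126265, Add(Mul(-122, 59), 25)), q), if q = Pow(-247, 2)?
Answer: -72429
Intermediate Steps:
q = 61009
Add(Add(-126265, Add(Mul(-122, 59), 25)), q) = Add(Add(-126265, Add(Mul(-122, 59), 25)), 61009) = Add(Add(-126265, Add(-7198, 25)), 61009) = Add(Add(-126265, -7173), 61009) = Add(-133438, 61009) = -72429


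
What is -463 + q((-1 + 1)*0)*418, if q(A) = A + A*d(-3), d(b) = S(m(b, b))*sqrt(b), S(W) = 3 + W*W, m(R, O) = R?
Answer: -463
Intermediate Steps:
S(W) = 3 + W**2
d(b) = sqrt(b)*(3 + b**2) (d(b) = (3 + b**2)*sqrt(b) = sqrt(b)*(3 + b**2))
q(A) = A + 12*I*A*sqrt(3) (q(A) = A + A*(sqrt(-3)*(3 + (-3)**2)) = A + A*((I*sqrt(3))*(3 + 9)) = A + A*((I*sqrt(3))*12) = A + A*(12*I*sqrt(3)) = A + 12*I*A*sqrt(3))
-463 + q((-1 + 1)*0)*418 = -463 + (((-1 + 1)*0)*(1 + 12*I*sqrt(3)))*418 = -463 + ((0*0)*(1 + 12*I*sqrt(3)))*418 = -463 + (0*(1 + 12*I*sqrt(3)))*418 = -463 + 0*418 = -463 + 0 = -463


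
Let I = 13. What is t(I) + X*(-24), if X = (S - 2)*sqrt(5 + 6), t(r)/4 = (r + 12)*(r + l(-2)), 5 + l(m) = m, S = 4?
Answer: 600 - 48*sqrt(11) ≈ 440.80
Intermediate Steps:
l(m) = -5 + m
t(r) = 4*(-7 + r)*(12 + r) (t(r) = 4*((r + 12)*(r + (-5 - 2))) = 4*((12 + r)*(r - 7)) = 4*((12 + r)*(-7 + r)) = 4*((-7 + r)*(12 + r)) = 4*(-7 + r)*(12 + r))
X = 2*sqrt(11) (X = (4 - 2)*sqrt(5 + 6) = 2*sqrt(11) ≈ 6.6332)
t(I) + X*(-24) = (-336 + 4*13**2 + 20*13) + (2*sqrt(11))*(-24) = (-336 + 4*169 + 260) - 48*sqrt(11) = (-336 + 676 + 260) - 48*sqrt(11) = 600 - 48*sqrt(11)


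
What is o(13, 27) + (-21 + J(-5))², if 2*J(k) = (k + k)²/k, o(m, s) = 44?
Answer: 1005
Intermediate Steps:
J(k) = 2*k (J(k) = ((k + k)²/k)/2 = ((2*k)²/k)/2 = ((4*k²)/k)/2 = (4*k)/2 = 2*k)
o(13, 27) + (-21 + J(-5))² = 44 + (-21 + 2*(-5))² = 44 + (-21 - 10)² = 44 + (-31)² = 44 + 961 = 1005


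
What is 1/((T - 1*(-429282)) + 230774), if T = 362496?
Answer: 1/1022552 ≈ 9.7795e-7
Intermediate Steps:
1/((T - 1*(-429282)) + 230774) = 1/((362496 - 1*(-429282)) + 230774) = 1/((362496 + 429282) + 230774) = 1/(791778 + 230774) = 1/1022552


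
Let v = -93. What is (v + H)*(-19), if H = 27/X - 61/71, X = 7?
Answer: 849889/497 ≈ 1710.0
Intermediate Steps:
H = 1490/497 (H = 27/7 - 61/71 = 1490/497 ≈ 2.9980)
(v + H)*(-19) = (-93 + 1490/497)*(-19) = -44731/497*(-19) = 849889/497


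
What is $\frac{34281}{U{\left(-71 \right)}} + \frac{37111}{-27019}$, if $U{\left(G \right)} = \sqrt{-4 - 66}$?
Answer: $- \frac{37111}{27019} - \frac{34281 i \sqrt{70}}{70} \approx -1.3735 - 4097.4 i$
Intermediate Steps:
$U{\left(G \right)} = i \sqrt{70}$ ($U{\left(G \right)} = \sqrt{-70} = i \sqrt{70}$)
$\frac{34281}{U{\left(-71 \right)}} + \frac{37111}{-27019} = \frac{34281}{i \sqrt{70}} + \frac{37111}{-27019} = 34281 \left(- \frac{i \sqrt{70}}{70}\right) + 37111 \left(- \frac{1}{27019}\right) = - \frac{34281 i \sqrt{70}}{70} - \frac{37111}{27019} = - \frac{37111}{27019} - \frac{34281 i \sqrt{70}}{70}$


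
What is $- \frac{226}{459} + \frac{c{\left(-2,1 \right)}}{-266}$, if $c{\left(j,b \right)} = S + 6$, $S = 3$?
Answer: $- \frac{64247}{122094} \approx -0.52621$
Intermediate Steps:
$c{\left(j,b \right)} = 9$ ($c{\left(j,b \right)} = 3 + 6 = 9$)
$- \frac{226}{459} + \frac{c{\left(-2,1 \right)}}{-266} = - \frac{226}{459} + \frac{9}{-266} = \left(-226\right) \frac{1}{459} + 9 \left(- \frac{1}{266}\right) = - \frac{226}{459} - \frac{9}{266} = - \frac{64247}{122094}$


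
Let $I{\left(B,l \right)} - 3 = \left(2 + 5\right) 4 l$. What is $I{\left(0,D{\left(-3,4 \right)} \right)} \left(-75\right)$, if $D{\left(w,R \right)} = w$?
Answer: $6075$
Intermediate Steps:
$I{\left(B,l \right)} = 3 + 28 l$ ($I{\left(B,l \right)} = 3 + \left(2 + 5\right) 4 l = 3 + 7 \cdot 4 l = 3 + 28 l$)
$I{\left(0,D{\left(-3,4 \right)} \right)} \left(-75\right) = \left(3 + 28 \left(-3\right)\right) \left(-75\right) = \left(3 - 84\right) \left(-75\right) = \left(-81\right) \left(-75\right) = 6075$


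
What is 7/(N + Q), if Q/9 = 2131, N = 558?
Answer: 7/19737 ≈ 0.00035466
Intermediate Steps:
Q = 19179 (Q = 9*2131 = 19179)
7/(N + Q) = 7/(558 + 19179) = 7/19737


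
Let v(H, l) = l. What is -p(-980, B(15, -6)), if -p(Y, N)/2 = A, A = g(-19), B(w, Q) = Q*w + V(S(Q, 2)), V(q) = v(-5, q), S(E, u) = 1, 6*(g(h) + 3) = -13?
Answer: -31/3 ≈ -10.333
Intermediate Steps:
g(h) = -31/6 (g(h) = -3 + (⅙)*(-13) = -3 - 13/6 = -31/6)
V(q) = q
B(w, Q) = 1 + Q*w (B(w, Q) = Q*w + 1 = 1 + Q*w)
A = -31/6 ≈ -5.1667
p(Y, N) = 31/3 (p(Y, N) = -2*(-31/6) = 31/3)
-p(-980, B(15, -6)) = -1*31/3 = -31/3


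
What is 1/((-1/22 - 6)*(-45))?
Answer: 22/5985 ≈ 0.0036759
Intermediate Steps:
1/((-1/22 - 6)*(-45)) = 1/(-133/22*(-45)) = 1/(5985/22) = 22/5985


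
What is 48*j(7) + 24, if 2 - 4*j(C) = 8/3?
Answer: 16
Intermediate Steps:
j(C) = -1/6 (j(C) = 1/2 - 2/3 = -1/6)
48*j(7) + 24 = 48*(-1/6) + 24 = -8 + 24 = 16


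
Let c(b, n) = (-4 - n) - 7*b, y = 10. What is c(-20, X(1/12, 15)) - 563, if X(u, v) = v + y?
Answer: -452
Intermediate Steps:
X(u, v) = 10 + v (X(u, v) = v + 10 = 10 + v)
c(b, n) = -4 - n - 7*b
c(-20, X(1/12, 15)) - 563 = (-4 - (10 + 15) - 7*(-20)) - 563 = (-4 - 1*25 + 140) - 563 = (-4 - 25 + 140) - 563 = 111 - 563 = -452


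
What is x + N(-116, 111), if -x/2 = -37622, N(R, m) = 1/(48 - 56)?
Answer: 601951/8 ≈ 75244.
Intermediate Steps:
N(R, m) = -⅛ (N(R, m) = 1/(-8) = -⅛)
x = 75244 (x = -2*(-37622) = 75244)
x + N(-116, 111) = 75244 - ⅛ = 601951/8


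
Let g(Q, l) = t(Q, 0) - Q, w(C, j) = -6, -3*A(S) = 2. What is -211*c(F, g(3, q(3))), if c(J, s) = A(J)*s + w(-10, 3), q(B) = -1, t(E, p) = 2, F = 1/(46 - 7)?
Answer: 3376/3 ≈ 1125.3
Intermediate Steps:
A(S) = -⅔ (A(S) = -⅓*2 = -⅔)
F = 1/39 ≈ 0.025641
g(Q, l) = 2 - Q
c(J, s) = -6 - 2*s/3 (c(J, s) = -2*s/3 - 6 = -6 - 2*s/3)
-211*c(F, g(3, q(3))) = -211*(-6 - 2*(2 - 1*3)/3) = -211*(-6 - 2*(2 - 3)/3) = -211*(-6 - ⅔*(-1)) = -211*(-6 + ⅔) = -211*(-16/3) = 3376/3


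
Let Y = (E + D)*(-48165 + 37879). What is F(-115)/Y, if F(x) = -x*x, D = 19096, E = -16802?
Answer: 13225/23596084 ≈ 0.00056047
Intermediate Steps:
F(x) = -x**2
Y = -23596084 (Y = (-16802 + 19096)*(-48165 + 37879) = 2294*(-10286) = -23596084)
F(-115)/Y = -1*(-115)**2/(-23596084) = -1*13225*(-1/23596084) = -13225*(-1/23596084) = 13225/23596084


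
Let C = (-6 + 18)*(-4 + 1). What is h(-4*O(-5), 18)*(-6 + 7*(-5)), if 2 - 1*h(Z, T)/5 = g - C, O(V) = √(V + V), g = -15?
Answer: 3895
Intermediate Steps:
C = -36 (C = 12*(-3) = -36)
O(V) = √2*√V (O(V) = √(2*V) = √2*√V)
h(Z, T) = -95 (h(Z, T) = 10 - 5*(-15 - 1*(-36)) = 10 - 5*(-15 + 36) = 10 - 5*21 = 10 - 105 = -95)
h(-4*O(-5), 18)*(-6 + 7*(-5)) = -95*(-6 + 7*(-5)) = -95*(-6 - 35) = -95*(-41) = 3895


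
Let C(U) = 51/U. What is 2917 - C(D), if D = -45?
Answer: 43772/15 ≈ 2918.1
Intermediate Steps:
2917 - C(D) = 2917 - 51/(-45) = 2917 - 51*(-1)/45 = 2917 - 1*(-17/15) = 2917 + 17/15 = 43772/15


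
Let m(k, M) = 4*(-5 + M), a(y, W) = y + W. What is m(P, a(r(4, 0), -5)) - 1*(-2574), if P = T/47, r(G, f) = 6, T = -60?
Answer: 2558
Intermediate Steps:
P = -60/47 ≈ -1.2766
a(y, W) = W + y
m(k, M) = -20 + 4*M
m(P, a(r(4, 0), -5)) - 1*(-2574) = (-20 + 4*(-5 + 6)) - 1*(-2574) = (-20 + 4*1) + 2574 = (-20 + 4) + 2574 = -16 + 2574 = 2558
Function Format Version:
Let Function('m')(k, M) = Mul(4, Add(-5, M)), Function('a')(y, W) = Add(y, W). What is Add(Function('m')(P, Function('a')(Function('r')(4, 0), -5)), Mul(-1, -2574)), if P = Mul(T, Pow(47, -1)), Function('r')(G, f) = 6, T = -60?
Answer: 2558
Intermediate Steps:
P = Rational(-60, 47) (P = Mul(-60, Pow(47, -1)) = Mul(-60, Rational(1, 47)) = Rational(-60, 47) ≈ -1.2766)
Function('a')(y, W) = Add(W, y)
Function('m')(k, M) = Add(-20, Mul(4, M))
Add(Function('m')(P, Function('a')(Function('r')(4, 0), -5)), Mul(-1, -2574)) = Add(Add(-20, Mul(4, Add(-5, 6))), Mul(-1, -2574)) = Add(Add(-20, Mul(4, 1)), 2574) = Add(Add(-20, 4), 2574) = Add(-16, 2574) = 2558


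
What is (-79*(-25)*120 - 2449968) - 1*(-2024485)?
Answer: -188483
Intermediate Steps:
(-79*(-25)*120 - 2449968) - 1*(-2024485) = (1975*120 - 2449968) + 2024485 = (237000 - 2449968) + 2024485 = -2212968 + 2024485 = -188483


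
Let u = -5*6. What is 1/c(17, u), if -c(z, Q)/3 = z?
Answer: -1/51 ≈ -0.019608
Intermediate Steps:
u = -30
c(z, Q) = -3*z
1/c(17, u) = 1/(-3*17) = 1/(-51) = -1/51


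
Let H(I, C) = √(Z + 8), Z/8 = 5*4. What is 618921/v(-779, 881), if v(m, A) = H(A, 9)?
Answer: 206307*√42/28 ≈ 47751.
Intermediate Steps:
Z = 160 (Z = 8*(5*4) = 8*20 = 160)
H(I, C) = 2*√42 (H(I, C) = √(160 + 8) = √168 = 2*√42)
v(m, A) = 2*√42
618921/v(-779, 881) = 618921/((2*√42)) = 618921*(√42/84) = 206307*√42/28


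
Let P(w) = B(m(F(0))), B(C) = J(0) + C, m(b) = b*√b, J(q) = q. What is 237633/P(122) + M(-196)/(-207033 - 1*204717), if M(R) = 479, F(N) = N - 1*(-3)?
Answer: -479/411750 + 79211*√3/3 ≈ 45733.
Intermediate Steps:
F(N) = 3 + N (F(N) = N + 3 = 3 + N)
m(b) = b^(3/2)
B(C) = C (B(C) = 0 + C = C)
P(w) = 3*√3 (P(w) = (3 + 0)^(3/2) = 3^(3/2) = 3*√3)
237633/P(122) + M(-196)/(-207033 - 1*204717) = 237633/((3*√3)) + 479/(-207033 - 1*204717) = 237633*(√3/9) + 479/(-207033 - 204717) = 79211*√3/3 + 479/(-411750) = 79211*√3/3 + 479*(-1/411750) = 79211*√3/3 - 479/411750 = -479/411750 + 79211*√3/3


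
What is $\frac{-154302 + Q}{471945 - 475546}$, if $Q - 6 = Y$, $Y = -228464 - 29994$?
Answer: $\frac{412754}{3601} \approx 114.62$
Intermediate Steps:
$Y = -258458$
$Q = -258452$ ($Q = 6 - 258458 = -258452$)
$\frac{-154302 + Q}{471945 - 475546} = \frac{-154302 - 258452}{471945 - 475546} = - \frac{412754}{-3601} = \left(-412754\right) \left(- \frac{1}{3601}\right) = \frac{412754}{3601}$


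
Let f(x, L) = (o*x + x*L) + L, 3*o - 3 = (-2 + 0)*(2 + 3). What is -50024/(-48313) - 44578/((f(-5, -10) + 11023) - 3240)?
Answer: -2642663323/567774376 ≈ -4.6544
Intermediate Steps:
o = -7/3 (o = 1 + ((-2 + 0)*(2 + 3))/3 = 1 + (-2*5)/3 = 1 + (⅓)*(-10) = 1 - 10/3 = -7/3 ≈ -2.3333)
f(x, L) = L - 7*x/3 + L*x (f(x, L) = (-7*x/3 + x*L) + L = (-7*x/3 + L*x) + L = L - 7*x/3 + L*x)
-50024/(-48313) - 44578/((f(-5, -10) + 11023) - 3240) = -50024/(-48313) - 44578/(((-10 - 7/3*(-5) - 10*(-5)) + 11023) - 3240) = -50024*(-1/48313) - 44578/(((-10 + 35/3 + 50) + 11023) - 3240) = 50024/48313 - 44578/((155/3 + 11023) - 3240) = 50024/48313 - 44578/(33224/3 - 3240) = 50024/48313 - 44578/23504/3 = 50024/48313 - 44578*3/23504 = 50024/48313 - 66867/11752 = -2642663323/567774376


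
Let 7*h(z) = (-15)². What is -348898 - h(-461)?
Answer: -2442511/7 ≈ -3.4893e+5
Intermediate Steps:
h(z) = 225/7 (h(z) = (⅐)*(-15)² = (⅐)*225 = 225/7)
-348898 - h(-461) = -348898 - 1*225/7 = -348898 - 225/7 = -2442511/7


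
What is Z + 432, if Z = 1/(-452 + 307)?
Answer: 62639/145 ≈ 431.99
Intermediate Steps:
Z = -1/145 (Z = 1/(-145) = -1/145 ≈ -0.0068966)
Z + 432 = -1/145 + 432 = 62639/145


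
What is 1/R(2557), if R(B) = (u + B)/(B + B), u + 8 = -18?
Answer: 5114/2531 ≈ 2.0205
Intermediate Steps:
u = -26 (u = -8 - 18 = -26)
R(B) = (-26 + B)/(2*B) (R(B) = (-26 + B)/(B + B) = (-26 + B)/((2*B)) = (-26 + B)*(1/(2*B)) = (-26 + B)/(2*B))
1/R(2557) = 1/((½)*(-26 + 2557)/2557) = 1/((½)*(1/2557)*2531) = 1/(2531/5114) = 5114/2531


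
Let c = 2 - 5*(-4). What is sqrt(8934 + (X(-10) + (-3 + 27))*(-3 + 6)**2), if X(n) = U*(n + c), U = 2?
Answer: sqrt(9366) ≈ 96.778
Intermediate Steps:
c = 22 (c = 2 + 20 = 22)
X(n) = 44 + 2*n (X(n) = 2*(n + 22) = 2*(22 + n) = 44 + 2*n)
sqrt(8934 + (X(-10) + (-3 + 27))*(-3 + 6)**2) = sqrt(8934 + ((44 + 2*(-10)) + (-3 + 27))*(-3 + 6)**2) = sqrt(8934 + ((44 - 20) + 24)*3**2) = sqrt(8934 + (24 + 24)*9) = sqrt(8934 + 48*9) = sqrt(8934 + 432) = sqrt(9366)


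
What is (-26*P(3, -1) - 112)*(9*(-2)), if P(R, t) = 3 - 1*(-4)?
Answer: 5292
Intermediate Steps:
P(R, t) = 7 (P(R, t) = 3 + 4 = 7)
(-26*P(3, -1) - 112)*(9*(-2)) = (-26*7 - 112)*(9*(-2)) = (-182 - 112)*(-18) = -294*(-18) = 5292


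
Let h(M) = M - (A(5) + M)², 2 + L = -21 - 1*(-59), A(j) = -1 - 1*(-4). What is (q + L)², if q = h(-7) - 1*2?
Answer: 121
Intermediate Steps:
A(j) = 3 (A(j) = -1 + 4 = 3)
L = 36 (L = -2 + (-21 - 1*(-59)) = -2 + (-21 + 59) = -2 + 38 = 36)
h(M) = M - (3 + M)²
q = -25 (q = (-7 - (3 - 7)²) - 1*2 = (-7 - 1*(-4)²) - 2 = (-7 - 1*16) - 2 = (-7 - 16) - 2 = -23 - 2 = -25)
(q + L)² = (-25 + 36)² = 11² = 121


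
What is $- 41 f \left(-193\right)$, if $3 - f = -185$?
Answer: $1487644$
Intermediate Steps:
$f = 188$ ($f = 3 - -185 = 3 + 185 = 188$)
$- 41 f \left(-193\right) = \left(-41\right) 188 \left(-193\right) = \left(-7708\right) \left(-193\right) = 1487644$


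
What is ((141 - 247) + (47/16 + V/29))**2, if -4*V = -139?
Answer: 2233980225/215296 ≈ 10376.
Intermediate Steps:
V = 139/4 (V = -1/4*(-139) = 139/4 ≈ 34.750)
((141 - 247) + (47/16 + V/29))**2 = ((141 - 247) + (47/16 + (139/4)/29))**2 = (-106 + (47*(1/16) + (139/4)*(1/29)))**2 = (-106 + (47/16 + 139/116))**2 = (-106 + 1919/464)**2 = (-47265/464)**2 = 2233980225/215296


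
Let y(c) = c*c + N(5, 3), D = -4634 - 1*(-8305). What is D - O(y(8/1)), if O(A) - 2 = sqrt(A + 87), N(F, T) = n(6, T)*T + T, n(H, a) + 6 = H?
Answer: 3669 - sqrt(154) ≈ 3656.6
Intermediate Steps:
n(H, a) = -6 + H
D = 3671 (D = -4634 + 8305 = 3671)
N(F, T) = T (N(F, T) = (-6 + 6)*T + T = 0*T + T = 0 + T = T)
y(c) = 3 + c**2 (y(c) = c*c + 3 = c**2 + 3 = 3 + c**2)
O(A) = 2 + sqrt(87 + A) (O(A) = 2 + sqrt(A + 87) = 2 + sqrt(87 + A))
D - O(y(8/1)) = 3671 - (2 + sqrt(87 + (3 + (8/1)**2))) = 3671 - (2 + sqrt(87 + (3 + (8*1)**2))) = 3671 - (2 + sqrt(87 + (3 + 8**2))) = 3671 - (2 + sqrt(87 + (3 + 64))) = 3671 - (2 + sqrt(87 + 67)) = 3671 - (2 + sqrt(154)) = 3671 + (-2 - sqrt(154)) = 3669 - sqrt(154)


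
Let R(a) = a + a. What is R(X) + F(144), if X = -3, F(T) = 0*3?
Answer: -6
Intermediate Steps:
F(T) = 0
R(a) = 2*a
R(X) + F(144) = 2*(-3) + 0 = -6 + 0 = -6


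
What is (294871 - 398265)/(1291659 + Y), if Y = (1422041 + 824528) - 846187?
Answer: -103394/2692041 ≈ -0.038407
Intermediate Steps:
Y = 1400382 (Y = 2246569 - 846187 = 1400382)
(294871 - 398265)/(1291659 + Y) = (294871 - 398265)/(1291659 + 1400382) = -103394/2692041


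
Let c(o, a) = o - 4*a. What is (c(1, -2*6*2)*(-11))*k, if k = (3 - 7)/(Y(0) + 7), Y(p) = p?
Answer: 4268/7 ≈ 609.71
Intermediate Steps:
k = -4/7 (k = (3 - 7)/(0 + 7) = -4/7 ≈ -0.57143)
(c(1, -2*6*2)*(-11))*k = ((1 - 4*(-2*6)*2)*(-11))*(-4/7) = ((1 - (-48)*2)*(-11))*(-4/7) = ((1 - 4*(-24))*(-11))*(-4/7) = ((1 + 96)*(-11))*(-4/7) = (97*(-11))*(-4/7) = -1067*(-4/7) = 4268/7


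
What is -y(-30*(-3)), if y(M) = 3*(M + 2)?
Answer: -276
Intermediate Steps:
y(M) = 6 + 3*M (y(M) = 3*(2 + M) = 6 + 3*M)
-y(-30*(-3)) = -(6 + 3*(-30*(-3))) = -(6 + 3*90) = -(6 + 270) = -1*276 = -276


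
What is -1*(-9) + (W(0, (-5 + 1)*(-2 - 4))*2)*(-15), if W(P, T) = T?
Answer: -711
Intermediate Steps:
-1*(-9) + (W(0, (-5 + 1)*(-2 - 4))*2)*(-15) = -1*(-9) + (((-5 + 1)*(-2 - 4))*2)*(-15) = 9 + (-4*(-6)*2)*(-15) = 9 + (24*2)*(-15) = 9 + 48*(-15) = 9 - 720 = -711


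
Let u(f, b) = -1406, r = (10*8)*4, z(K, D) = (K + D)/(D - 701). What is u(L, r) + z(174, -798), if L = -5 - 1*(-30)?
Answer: -2106970/1499 ≈ -1405.6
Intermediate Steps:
z(K, D) = (D + K)/(-701 + D)
r = 320 (r = 80*4 = 320)
L = 25 (L = -5 + 30 = 25)
u(L, r) + z(174, -798) = -1406 + (-798 + 174)/(-701 - 798) = -1406 - 624/(-1499) = -1406 - 1/1499*(-624) = -1406 + 624/1499 = -2106970/1499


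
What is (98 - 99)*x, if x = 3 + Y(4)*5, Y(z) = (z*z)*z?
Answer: -323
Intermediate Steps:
Y(z) = z³ (Y(z) = z²*z = z³)
x = 323 (x = 3 + 4³*5 = 3 + 64*5 = 3 + 320 = 323)
(98 - 99)*x = (98 - 99)*323 = -1*323 = -323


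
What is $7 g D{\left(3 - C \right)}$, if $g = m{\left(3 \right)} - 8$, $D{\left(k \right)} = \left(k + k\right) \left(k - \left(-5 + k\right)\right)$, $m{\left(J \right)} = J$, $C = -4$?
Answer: $-2450$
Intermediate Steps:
$D{\left(k \right)} = 10 k$ ($D{\left(k \right)} = 2 k 5 = 10 k$)
$g = -5$ ($g = 3 - 8 = -5$)
$7 g D{\left(3 - C \right)} = 7 \left(-5\right) 10 \left(3 - -4\right) = - 35 \cdot 10 \left(3 + 4\right) = - 35 \cdot 10 \cdot 7 = \left(-35\right) 70 = -2450$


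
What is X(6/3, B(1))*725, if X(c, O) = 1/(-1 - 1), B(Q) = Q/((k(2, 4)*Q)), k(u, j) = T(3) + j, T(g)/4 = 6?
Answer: -725/2 ≈ -362.50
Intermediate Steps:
T(g) = 24 (T(g) = 4*6 = 24)
k(u, j) = 24 + j
B(Q) = 1/28 (B(Q) = Q/(((24 + 4)*Q)) = Q/((28*Q)) = (1/(28*Q))*Q = 1/28)
X(c, O) = -1/2 (X(c, O) = 1/(-2) = -1/2)
X(6/3, B(1))*725 = -1/2*725 = -725/2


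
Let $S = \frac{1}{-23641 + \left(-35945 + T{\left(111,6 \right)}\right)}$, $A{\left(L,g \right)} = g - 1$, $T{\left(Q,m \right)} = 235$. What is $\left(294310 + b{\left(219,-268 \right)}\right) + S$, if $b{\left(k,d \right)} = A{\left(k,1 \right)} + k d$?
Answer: $\frac{13984163917}{59351} \approx 2.3562 \cdot 10^{5}$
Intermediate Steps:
$A{\left(L,g \right)} = -1 + g$ ($A{\left(L,g \right)} = g - 1 = -1 + g$)
$S = - \frac{1}{59351}$ ($S = \frac{1}{-23641 + \left(-35945 + 235\right)} = \frac{1}{-23641 - 35710} = \frac{1}{-59351} = - \frac{1}{59351} \approx -1.6849 \cdot 10^{-5}$)
$b{\left(k,d \right)} = d k$ ($b{\left(k,d \right)} = \left(-1 + 1\right) + k d = 0 + d k = d k$)
$\left(294310 + b{\left(219,-268 \right)}\right) + S = \left(294310 - 58692\right) - \frac{1}{59351} = 235618 - \frac{1}{59351} = \frac{13984163917}{59351}$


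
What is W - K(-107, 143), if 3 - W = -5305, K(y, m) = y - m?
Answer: 5558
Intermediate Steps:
W = 5308 (W = 3 - 1*(-5305) = 3 + 5305 = 5308)
W - K(-107, 143) = 5308 - (-107 - 1*143) = 5308 - (-107 - 143) = 5308 - 1*(-250) = 5308 + 250 = 5558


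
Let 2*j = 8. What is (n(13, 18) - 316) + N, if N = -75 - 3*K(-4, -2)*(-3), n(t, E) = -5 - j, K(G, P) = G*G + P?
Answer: -274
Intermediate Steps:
j = 4 (j = (1/2)*8 = 4)
K(G, P) = P + G**2 (K(G, P) = G**2 + P = P + G**2)
n(t, E) = -9 (n(t, E) = -5 - 1*4 = -5 - 4 = -9)
N = 51 (N = -75 - 3*(-2 + (-4)**2)*(-3) = -75 - 3*(-2 + 16)*(-3) = -75 - 3*14*(-3) = -75 - 42*(-3) = -75 + 126 = 51)
(n(13, 18) - 316) + N = (-9 - 316) + 51 = -325 + 51 = -274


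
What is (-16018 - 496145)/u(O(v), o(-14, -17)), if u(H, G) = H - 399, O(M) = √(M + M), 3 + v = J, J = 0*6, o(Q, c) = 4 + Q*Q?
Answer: 68117679/53069 + 170721*I*√6/53069 ≈ 1283.6 + 7.8799*I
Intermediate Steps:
o(Q, c) = 4 + Q²
J = 0
v = -3 (v = -3 + 0 = -3)
O(M) = √2*√M (O(M) = √(2*M) = √2*√M)
u(H, G) = -399 + H
(-16018 - 496145)/u(O(v), o(-14, -17)) = (-16018 - 496145)/(-399 + √2*√(-3)) = -512163/(-399 + √2*(I*√3)) = -512163/(-399 + I*√6)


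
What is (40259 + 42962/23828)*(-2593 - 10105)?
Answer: -435058156749/851 ≈ -5.1123e+8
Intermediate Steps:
(40259 + 42962/23828)*(-2593 - 10105) = (40259 + 42962*(1/23828))*(-12698) = (40259 + 21481/11914)*(-12698) = (479667207/11914)*(-12698) = -435058156749/851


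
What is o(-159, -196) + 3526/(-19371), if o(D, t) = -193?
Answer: -3742129/19371 ≈ -193.18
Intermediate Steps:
o(-159, -196) + 3526/(-19371) = -193 + 3526/(-19371) = -193 + 3526*(-1/19371) = -193 - 3526/19371 = -3742129/19371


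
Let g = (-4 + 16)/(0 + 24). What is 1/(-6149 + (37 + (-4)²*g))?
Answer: -1/6104 ≈ -0.00016383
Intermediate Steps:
g = ½ (g = 12/24 = 12*(1/24) = ½ ≈ 0.50000)
1/(-6149 + (37 + (-4)²*g)) = 1/(-6149 + (37 + (-4)²*(½))) = 1/(-6149 + (37 + 16*(½))) = 1/(-6149 + (37 + 8)) = 1/(-6149 + 45) = 1/(-6104) = -1/6104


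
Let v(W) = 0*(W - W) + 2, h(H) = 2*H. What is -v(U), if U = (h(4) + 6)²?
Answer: -2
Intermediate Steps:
U = 196 (U = (2*4 + 6)² = (8 + 6)² = 14² = 196)
v(W) = 2 (v(W) = 0*0 + 2 = 0 + 2 = 2)
-v(U) = -1*2 = -2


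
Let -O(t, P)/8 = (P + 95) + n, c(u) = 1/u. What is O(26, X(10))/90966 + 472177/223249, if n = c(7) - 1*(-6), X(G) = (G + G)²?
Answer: 147199555469/71078239869 ≈ 2.0709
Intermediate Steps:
X(G) = 4*G² (X(G) = (2*G)² = 4*G²)
n = 43/7 (n = 1/7 - 1*(-6) = ⅐ + 6 = 43/7 ≈ 6.1429)
O(t, P) = -5664/7 - 8*P (O(t, P) = -8*((P + 95) + 43/7) = -8*((95 + P) + 43/7) = -8*(708/7 + P) = -5664/7 - 8*P)
O(26, X(10))/90966 + 472177/223249 = (-5664/7 - 32*10²)/90966 + 472177/223249 = (-5664/7 - 32*100)*(1/90966) + 472177*(1/223249) = (-5664/7 - 8*400)*(1/90966) + 472177/223249 = (-5664/7 - 3200)*(1/90966) + 472177/223249 = -28064/7*1/90966 + 472177/223249 = -14032/318381 + 472177/223249 = 147199555469/71078239869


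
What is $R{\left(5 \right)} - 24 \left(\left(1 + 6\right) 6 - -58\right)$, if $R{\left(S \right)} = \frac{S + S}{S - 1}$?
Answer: $- \frac{4795}{2} \approx -2397.5$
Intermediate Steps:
$R{\left(S \right)} = \frac{2 S}{-1 + S}$
$R{\left(5 \right)} - 24 \left(\left(1 + 6\right) 6 - -58\right) = 2 \cdot 5 \frac{1}{-1 + 5} - 24 \left(\left(1 + 6\right) 6 - -58\right) = 2 \cdot 5 \cdot \frac{1}{4} - 24 \left(7 \cdot 6 + 58\right) = 2 \cdot 5 \cdot \frac{1}{4} - 24 \left(42 + 58\right) = \frac{5}{2} - 2400 = - \frac{4795}{2}$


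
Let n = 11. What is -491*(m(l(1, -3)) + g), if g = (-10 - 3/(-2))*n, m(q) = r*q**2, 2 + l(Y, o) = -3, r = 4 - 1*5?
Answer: 116367/2 ≈ 58184.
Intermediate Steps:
r = -1 (r = 4 - 5 = -1)
l(Y, o) = -5 (l(Y, o) = -2 - 3 = -5)
m(q) = -q**2
g = -187/2 (g = (-10 - 3/(-2))*11 = (-10 - 3*(-1/2))*11 = (-10 + 3/2)*11 = -17/2*11 = -187/2 ≈ -93.500)
-491*(m(l(1, -3)) + g) = -491*(-1*(-5)**2 - 187/2) = -491*(-1*25 - 187/2) = -491*(-25 - 187/2) = -491*(-237/2) = 116367/2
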